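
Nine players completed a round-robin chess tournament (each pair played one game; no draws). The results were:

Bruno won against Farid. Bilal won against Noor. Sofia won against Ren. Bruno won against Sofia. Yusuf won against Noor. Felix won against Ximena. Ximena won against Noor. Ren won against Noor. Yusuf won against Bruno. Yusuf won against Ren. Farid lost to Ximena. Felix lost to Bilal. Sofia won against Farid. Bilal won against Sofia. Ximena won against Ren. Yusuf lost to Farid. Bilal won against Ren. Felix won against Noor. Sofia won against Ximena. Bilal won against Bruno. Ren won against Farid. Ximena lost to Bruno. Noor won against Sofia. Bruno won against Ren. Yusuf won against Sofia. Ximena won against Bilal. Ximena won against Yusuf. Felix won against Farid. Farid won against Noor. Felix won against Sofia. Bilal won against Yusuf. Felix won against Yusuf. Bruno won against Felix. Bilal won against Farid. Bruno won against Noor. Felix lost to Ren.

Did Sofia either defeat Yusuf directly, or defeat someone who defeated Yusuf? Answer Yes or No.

Yes

Sofia did not beat Yusuf directly.
Sofia beat Farid, Ren, Ximena. Of those, Farid beat Yusuf.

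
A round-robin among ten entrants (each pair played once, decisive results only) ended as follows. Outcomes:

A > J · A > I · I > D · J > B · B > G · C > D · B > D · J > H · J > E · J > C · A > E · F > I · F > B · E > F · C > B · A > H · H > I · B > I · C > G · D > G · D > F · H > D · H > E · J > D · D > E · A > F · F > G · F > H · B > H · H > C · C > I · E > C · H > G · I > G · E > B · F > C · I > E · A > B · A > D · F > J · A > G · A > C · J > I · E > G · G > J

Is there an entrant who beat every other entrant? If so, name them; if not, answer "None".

A

A has 9 wins out of 9 opponents — a perfect record.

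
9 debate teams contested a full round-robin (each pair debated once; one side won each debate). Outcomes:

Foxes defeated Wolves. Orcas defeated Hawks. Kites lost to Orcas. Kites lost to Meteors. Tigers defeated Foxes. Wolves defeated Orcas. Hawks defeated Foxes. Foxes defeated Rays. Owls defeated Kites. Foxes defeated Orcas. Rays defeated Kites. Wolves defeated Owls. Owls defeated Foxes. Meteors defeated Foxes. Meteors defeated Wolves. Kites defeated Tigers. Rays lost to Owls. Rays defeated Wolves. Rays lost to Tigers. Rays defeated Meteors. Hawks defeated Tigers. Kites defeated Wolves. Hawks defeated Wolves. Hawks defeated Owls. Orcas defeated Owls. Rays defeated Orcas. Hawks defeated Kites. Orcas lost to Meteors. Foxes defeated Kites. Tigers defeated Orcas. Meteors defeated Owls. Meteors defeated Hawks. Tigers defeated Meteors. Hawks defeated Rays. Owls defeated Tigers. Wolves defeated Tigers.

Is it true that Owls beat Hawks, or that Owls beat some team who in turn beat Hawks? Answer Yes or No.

Owls did not beat Hawks directly.
Owls beat Tigers, Rays, Kites, Foxes, but each of them lost to Hawks. No two-step path.

No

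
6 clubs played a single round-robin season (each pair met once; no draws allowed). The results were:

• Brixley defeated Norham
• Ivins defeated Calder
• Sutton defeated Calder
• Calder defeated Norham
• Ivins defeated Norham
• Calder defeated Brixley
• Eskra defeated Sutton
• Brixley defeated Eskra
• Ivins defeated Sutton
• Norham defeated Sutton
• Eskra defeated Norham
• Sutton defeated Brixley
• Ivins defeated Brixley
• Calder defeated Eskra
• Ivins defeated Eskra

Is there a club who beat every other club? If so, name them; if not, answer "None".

Ivins

Ivins has 5 wins out of 5 opponents — a perfect record.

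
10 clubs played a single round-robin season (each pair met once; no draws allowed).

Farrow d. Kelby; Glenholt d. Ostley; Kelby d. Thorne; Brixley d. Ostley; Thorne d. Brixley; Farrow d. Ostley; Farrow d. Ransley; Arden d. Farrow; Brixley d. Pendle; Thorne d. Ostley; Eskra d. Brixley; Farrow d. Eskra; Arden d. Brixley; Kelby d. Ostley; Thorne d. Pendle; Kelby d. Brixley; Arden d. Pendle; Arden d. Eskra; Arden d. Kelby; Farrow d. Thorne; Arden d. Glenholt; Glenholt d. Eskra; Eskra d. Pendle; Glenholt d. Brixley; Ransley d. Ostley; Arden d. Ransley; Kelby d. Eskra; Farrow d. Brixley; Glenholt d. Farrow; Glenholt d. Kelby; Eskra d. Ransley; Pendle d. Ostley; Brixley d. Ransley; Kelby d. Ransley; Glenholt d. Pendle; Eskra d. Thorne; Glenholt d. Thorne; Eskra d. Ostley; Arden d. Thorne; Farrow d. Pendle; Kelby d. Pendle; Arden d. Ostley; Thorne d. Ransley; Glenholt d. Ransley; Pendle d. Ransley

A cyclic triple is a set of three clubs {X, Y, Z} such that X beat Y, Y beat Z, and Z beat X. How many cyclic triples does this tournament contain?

0

Win totals: Glenholt 8, Thorne 4, Ransley 1, Eskra 5, Brixley 3, Arden 9, Pendle 2, Farrow 7, Kelby 6, Ostley 0.
A club with w wins dominates both others in C(w,2) triples; summing gives 28 + 6 + 0 + 10 + 3 + 36 + 1 + 21 + 15 + 0 = 120 transitive triples.
Total triples C(10,3) = 120, so cyclic triples = 120 − 120 = 0.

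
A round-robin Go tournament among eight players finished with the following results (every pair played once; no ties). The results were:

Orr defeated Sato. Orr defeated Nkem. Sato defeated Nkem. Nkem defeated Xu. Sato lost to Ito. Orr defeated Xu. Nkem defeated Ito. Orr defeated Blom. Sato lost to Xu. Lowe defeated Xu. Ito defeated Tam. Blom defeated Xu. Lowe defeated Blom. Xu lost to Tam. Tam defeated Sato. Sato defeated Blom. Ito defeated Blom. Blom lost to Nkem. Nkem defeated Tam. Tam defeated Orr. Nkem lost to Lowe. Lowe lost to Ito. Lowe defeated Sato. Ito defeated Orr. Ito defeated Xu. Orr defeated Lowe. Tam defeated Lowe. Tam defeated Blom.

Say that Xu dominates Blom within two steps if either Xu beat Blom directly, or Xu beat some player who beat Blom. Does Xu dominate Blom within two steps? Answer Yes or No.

Yes

Xu did not beat Blom directly.
Xu beat Sato. Of those, Sato beat Blom.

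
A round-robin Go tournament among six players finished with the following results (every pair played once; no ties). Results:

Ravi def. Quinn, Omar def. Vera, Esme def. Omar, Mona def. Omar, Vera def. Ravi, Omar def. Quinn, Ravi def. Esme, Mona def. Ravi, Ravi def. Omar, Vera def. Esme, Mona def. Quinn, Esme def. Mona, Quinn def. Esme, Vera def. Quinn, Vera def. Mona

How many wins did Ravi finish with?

Ravi's results: beat Quinn, Esme, Omar; lost to Vera, Mona.
That is 3 wins.

3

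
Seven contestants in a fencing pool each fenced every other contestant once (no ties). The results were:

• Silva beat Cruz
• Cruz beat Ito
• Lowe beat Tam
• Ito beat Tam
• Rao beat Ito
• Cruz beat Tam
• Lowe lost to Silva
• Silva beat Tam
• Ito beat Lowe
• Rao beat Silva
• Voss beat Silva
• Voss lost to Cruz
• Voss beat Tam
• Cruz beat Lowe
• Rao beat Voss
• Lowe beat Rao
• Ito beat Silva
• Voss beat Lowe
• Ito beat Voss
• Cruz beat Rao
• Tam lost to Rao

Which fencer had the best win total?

Win totals: Cruz 5, Tam 0, Silva 3, Rao 4, Voss 3, Lowe 2, Ito 4.
Cruz leads with 5 wins (next highest: 4).

Cruz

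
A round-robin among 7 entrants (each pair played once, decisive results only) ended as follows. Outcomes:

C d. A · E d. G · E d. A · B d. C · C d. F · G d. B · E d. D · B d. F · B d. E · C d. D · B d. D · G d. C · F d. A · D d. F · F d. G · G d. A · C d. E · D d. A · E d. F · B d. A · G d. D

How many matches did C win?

C's results: beat A, D, E, F; lost to B, G.
That is 4 wins.

4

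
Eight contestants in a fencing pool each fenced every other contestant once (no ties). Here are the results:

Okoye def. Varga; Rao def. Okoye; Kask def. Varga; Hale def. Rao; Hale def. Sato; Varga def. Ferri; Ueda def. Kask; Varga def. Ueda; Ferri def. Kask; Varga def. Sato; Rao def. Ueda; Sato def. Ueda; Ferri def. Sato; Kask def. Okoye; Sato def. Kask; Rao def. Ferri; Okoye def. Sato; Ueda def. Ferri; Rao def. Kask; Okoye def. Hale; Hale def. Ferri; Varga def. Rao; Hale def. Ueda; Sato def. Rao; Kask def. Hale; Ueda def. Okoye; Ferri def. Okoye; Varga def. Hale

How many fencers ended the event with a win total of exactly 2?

Win totals: Ueda 3, Ferri 3, Hale 4, Varga 5, Rao 4, Kask 3, Okoye 3, Sato 3.
No fencer has exactly 2 wins.

0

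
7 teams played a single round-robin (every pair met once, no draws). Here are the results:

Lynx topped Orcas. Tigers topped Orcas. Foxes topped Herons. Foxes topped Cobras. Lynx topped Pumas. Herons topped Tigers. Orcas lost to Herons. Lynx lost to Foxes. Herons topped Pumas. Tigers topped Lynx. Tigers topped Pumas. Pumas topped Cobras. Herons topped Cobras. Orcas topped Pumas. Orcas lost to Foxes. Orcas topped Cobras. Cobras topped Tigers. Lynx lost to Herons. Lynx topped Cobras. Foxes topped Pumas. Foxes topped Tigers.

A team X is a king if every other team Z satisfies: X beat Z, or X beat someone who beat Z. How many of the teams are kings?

1

Lynx cannot reach Herons, Foxes in two steps.
Tigers cannot reach Herons, Foxes in two steps.
Pumas cannot reach Lynx, Herons, Foxes, Orcas in two steps.
Herons cannot reach Foxes in two steps.
Foxes reaches everyone (king).
Cobras cannot reach Herons, Foxes in two steps.
Orcas cannot reach Lynx, Herons, Foxes in two steps.
Kings: Foxes — 1.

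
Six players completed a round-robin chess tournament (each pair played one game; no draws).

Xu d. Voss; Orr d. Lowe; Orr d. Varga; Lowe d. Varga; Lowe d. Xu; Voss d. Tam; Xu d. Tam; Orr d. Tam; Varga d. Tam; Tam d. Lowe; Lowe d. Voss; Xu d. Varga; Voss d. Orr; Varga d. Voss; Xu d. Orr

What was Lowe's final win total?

3

Lowe's results: beat Varga, Voss, Xu; lost to Tam, Orr.
That is 3 wins.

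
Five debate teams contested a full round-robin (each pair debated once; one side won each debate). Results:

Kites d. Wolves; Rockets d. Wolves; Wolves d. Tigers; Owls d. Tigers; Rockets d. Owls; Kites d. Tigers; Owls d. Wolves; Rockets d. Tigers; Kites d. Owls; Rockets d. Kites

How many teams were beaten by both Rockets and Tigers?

0

Rockets beat: Kites, Tigers, Owls, Wolves.
Tigers beat: no one.
No one was beaten by both.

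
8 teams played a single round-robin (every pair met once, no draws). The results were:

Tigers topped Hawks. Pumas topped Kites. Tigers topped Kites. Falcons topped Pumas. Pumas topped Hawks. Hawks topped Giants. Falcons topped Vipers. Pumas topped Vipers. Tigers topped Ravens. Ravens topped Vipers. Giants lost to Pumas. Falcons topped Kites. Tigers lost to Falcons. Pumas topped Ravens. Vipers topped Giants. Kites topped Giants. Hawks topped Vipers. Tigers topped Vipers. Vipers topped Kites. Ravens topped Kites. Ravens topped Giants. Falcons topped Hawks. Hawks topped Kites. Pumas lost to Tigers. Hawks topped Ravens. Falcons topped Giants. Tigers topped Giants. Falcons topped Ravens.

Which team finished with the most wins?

Falcons

Win totals: Hawks 4, Vipers 2, Ravens 3, Falcons 7, Pumas 5, Tigers 6, Giants 0, Kites 1.
Falcons leads with 7 wins (next highest: 6).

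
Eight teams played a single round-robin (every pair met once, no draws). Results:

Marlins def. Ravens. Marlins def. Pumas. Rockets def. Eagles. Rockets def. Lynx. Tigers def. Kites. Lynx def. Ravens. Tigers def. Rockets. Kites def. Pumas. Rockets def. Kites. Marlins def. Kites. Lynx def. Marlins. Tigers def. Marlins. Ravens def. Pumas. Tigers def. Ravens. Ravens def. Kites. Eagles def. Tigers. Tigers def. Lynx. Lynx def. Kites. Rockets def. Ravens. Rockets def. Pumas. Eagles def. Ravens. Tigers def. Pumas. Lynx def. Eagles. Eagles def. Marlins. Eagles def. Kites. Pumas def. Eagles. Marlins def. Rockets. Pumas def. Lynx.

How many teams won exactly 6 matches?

Win totals: Tigers 6, Marlins 4, Pumas 2, Ravens 2, Lynx 4, Eagles 4, Rockets 5, Kites 1.
Exactly 6: Tigers — 1 team.

1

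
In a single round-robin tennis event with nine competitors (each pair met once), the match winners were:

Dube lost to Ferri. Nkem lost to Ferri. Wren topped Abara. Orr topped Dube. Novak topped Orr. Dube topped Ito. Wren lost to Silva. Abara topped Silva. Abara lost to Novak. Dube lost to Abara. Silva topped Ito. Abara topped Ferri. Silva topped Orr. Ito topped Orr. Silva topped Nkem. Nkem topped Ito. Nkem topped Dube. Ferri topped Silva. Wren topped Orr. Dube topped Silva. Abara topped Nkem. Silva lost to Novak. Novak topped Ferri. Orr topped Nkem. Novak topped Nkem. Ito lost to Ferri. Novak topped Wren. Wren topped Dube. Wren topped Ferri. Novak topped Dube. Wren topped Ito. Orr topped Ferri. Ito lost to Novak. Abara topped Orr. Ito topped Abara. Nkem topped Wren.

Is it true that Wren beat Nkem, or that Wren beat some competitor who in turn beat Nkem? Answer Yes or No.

Yes

Wren did not beat Nkem directly.
Wren beat Orr, Dube, Abara, Ferri, Ito. Of those, Orr beat Nkem.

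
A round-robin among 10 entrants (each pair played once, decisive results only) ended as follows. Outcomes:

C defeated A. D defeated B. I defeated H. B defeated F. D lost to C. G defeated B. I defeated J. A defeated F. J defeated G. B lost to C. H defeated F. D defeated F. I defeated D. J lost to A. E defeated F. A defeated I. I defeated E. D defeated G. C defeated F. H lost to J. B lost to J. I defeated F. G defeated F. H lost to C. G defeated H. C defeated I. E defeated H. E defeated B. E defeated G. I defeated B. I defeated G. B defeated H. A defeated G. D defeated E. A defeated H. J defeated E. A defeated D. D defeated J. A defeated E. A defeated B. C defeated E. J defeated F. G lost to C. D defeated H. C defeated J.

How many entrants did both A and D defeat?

6

A beat: B, D, E, F, G, H, I, J.
D beat: B, E, F, G, H, J.
Both beat: B, E, F, G, H, J — 6.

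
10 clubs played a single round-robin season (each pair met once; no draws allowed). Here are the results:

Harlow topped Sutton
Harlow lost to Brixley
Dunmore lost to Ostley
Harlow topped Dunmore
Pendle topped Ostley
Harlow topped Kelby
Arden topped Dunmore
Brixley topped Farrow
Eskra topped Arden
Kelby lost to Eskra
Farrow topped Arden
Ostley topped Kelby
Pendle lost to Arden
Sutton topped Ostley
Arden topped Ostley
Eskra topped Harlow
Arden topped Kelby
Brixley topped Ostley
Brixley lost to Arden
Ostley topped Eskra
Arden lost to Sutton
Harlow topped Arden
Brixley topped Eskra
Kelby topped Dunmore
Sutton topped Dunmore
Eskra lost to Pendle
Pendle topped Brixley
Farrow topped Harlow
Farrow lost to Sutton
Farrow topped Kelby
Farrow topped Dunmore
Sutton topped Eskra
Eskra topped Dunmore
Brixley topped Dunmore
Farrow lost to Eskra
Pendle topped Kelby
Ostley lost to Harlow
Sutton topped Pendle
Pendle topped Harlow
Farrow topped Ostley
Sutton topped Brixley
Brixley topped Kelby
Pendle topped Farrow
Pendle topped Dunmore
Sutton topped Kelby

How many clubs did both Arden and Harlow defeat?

3

Arden beat: Pendle, Dunmore, Brixley, Ostley, Kelby.
Harlow beat: Arden, Dunmore, Ostley, Kelby, Sutton.
Both beat: Dunmore, Ostley, Kelby — 3.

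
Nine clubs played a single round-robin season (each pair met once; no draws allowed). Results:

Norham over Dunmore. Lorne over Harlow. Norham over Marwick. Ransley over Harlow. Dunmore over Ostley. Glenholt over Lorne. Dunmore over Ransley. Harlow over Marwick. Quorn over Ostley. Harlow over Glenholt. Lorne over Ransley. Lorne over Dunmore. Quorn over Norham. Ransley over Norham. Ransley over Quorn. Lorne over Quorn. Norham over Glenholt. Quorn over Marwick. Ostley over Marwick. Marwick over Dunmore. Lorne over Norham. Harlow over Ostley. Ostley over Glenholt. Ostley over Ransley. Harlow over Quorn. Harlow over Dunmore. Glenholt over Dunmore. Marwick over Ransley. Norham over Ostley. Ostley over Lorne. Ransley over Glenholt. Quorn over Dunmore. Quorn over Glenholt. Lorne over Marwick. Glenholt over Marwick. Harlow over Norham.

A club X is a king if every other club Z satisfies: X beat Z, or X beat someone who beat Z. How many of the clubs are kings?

Harlow reaches everyone (king).
Glenholt reaches everyone (king).
Ransley reaches everyone (king).
Ostley reaches everyone (king).
Quorn cannot reach Harlow in two steps.
Dunmore reaches everyone (king).
Lorne reaches everyone (king).
Marwick cannot reach Lorne in two steps.
Norham cannot reach Harlow, Quorn in two steps.
Kings: Harlow, Glenholt, Ransley, Ostley, Dunmore, Lorne — 6.

6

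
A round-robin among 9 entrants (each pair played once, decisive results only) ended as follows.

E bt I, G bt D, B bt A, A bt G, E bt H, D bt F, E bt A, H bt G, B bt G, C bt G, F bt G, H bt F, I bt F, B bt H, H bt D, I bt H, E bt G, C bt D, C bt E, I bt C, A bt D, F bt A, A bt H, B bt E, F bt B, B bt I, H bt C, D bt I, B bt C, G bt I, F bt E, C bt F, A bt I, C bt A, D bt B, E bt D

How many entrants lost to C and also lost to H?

C beat: A, D, E, F, G.
H beat: C, D, F, G.
Both beat: D, F, G — 3.

3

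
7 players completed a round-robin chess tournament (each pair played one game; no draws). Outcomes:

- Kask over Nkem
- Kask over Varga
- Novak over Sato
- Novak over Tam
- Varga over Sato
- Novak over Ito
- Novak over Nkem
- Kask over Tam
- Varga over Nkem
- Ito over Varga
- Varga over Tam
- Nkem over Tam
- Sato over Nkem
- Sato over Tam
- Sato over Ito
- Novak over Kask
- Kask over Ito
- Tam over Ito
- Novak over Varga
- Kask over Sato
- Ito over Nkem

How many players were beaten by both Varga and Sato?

2

Varga beat: Sato, Tam, Nkem.
Sato beat: Ito, Tam, Nkem.
Both beat: Tam, Nkem — 2.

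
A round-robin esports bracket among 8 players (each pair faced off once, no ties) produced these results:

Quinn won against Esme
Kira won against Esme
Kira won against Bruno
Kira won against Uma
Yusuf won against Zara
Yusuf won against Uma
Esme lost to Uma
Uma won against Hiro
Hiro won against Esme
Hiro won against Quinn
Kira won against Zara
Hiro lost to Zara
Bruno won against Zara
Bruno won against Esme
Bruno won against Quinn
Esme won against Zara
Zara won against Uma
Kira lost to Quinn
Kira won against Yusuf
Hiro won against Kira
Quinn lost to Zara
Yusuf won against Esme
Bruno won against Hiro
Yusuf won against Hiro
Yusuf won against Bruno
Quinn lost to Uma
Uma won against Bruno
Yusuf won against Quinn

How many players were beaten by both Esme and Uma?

Esme beat: Zara.
Uma beat: Quinn, Hiro, Bruno, Esme.
No one was beaten by both.

0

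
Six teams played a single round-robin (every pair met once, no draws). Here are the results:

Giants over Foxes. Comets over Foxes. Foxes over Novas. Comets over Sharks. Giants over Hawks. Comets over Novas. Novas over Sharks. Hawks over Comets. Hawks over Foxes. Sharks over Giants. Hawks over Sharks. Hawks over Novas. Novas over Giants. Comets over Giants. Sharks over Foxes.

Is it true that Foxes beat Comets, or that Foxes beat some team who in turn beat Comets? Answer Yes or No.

No

Foxes did not beat Comets directly.
Foxes beat Novas, but each of them lost to Comets. No two-step path.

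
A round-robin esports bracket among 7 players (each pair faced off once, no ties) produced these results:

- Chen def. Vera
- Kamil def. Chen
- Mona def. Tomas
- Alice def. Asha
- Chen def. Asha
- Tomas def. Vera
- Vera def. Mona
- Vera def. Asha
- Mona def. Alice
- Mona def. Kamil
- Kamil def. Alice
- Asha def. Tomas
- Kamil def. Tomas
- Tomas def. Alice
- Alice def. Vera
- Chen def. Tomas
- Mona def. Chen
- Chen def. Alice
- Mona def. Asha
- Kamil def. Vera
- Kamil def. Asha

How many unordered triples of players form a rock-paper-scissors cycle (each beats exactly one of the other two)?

Win totals: Asha 1, Chen 4, Alice 2, Vera 2, Kamil 5, Mona 5, Tomas 2.
A player with w wins dominates both others in C(w,2) triples; summing gives 0 + 6 + 1 + 1 + 10 + 10 + 1 = 29 transitive triples.
Total triples C(7,3) = 35, so cyclic triples = 35 − 29 = 6.

6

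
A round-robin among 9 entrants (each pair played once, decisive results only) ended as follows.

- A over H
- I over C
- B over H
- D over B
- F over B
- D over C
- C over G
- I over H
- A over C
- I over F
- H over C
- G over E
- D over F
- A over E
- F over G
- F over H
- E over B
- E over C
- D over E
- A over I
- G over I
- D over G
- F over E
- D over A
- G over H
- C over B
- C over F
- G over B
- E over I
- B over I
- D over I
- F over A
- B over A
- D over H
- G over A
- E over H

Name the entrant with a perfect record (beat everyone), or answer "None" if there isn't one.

D has 8 wins out of 8 opponents — a perfect record.

D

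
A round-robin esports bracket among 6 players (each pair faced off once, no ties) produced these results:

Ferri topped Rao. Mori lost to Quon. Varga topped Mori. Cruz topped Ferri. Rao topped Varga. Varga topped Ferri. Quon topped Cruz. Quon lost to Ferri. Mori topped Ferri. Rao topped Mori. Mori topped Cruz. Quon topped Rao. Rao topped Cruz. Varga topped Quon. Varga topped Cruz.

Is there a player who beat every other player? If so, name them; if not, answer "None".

None

Highest win total is Varga with 4 (out of 5 possible).
Varga lost to Rao, so no player went undefeated.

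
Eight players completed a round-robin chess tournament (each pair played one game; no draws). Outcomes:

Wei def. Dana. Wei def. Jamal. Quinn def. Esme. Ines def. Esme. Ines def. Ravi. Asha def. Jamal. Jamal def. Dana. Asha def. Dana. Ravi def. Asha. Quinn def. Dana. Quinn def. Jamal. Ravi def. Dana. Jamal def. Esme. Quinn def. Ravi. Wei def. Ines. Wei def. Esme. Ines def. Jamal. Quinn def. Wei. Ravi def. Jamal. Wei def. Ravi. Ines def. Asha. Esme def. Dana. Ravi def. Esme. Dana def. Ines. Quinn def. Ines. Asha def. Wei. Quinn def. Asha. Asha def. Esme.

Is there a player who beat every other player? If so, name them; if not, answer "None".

Quinn has 7 wins out of 7 opponents — a perfect record.

Quinn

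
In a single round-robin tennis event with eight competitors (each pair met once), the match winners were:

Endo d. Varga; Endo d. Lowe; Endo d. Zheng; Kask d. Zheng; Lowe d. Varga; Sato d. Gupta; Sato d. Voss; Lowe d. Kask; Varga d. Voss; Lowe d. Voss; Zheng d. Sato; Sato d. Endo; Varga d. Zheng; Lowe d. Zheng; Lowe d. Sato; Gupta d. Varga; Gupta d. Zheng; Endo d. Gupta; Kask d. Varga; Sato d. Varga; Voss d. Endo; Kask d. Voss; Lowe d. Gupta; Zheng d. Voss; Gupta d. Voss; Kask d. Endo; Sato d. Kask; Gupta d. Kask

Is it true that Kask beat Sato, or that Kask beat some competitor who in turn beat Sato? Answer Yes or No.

Yes

Kask did not beat Sato directly.
Kask beat Voss, Varga, Endo, Zheng. Of those, Zheng beat Sato.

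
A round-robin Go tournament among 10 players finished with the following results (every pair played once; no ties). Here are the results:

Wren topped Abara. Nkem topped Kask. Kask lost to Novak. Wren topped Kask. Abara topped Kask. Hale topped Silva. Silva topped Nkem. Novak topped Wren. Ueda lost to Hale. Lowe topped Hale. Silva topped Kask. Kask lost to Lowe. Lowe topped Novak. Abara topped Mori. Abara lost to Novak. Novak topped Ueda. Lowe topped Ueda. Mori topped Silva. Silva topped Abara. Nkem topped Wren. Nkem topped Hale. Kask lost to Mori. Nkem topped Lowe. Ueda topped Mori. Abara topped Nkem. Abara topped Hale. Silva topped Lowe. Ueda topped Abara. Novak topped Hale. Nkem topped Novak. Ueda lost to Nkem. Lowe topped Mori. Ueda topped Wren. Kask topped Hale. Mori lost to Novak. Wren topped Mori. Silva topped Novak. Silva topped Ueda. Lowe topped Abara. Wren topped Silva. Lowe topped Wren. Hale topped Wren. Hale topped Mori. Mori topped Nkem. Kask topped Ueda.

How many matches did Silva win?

Silva's results: beat Lowe, Abara, Novak, Ueda, Nkem, Kask; lost to Wren, Mori, Hale.
That is 6 wins.

6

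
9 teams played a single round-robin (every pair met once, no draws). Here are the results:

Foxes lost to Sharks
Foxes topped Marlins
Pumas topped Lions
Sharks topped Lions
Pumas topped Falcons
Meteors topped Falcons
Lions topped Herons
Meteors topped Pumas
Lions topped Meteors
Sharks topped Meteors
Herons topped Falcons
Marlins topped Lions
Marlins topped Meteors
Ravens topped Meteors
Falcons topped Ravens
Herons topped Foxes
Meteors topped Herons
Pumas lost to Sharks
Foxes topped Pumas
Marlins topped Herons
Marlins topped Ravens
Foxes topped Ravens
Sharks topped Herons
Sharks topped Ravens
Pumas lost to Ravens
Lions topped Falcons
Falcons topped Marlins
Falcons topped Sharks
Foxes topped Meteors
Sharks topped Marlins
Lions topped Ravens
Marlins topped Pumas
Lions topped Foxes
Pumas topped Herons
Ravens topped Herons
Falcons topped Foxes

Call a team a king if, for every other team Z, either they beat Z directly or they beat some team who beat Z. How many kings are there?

5

Meteors reaches everyone (king).
Sharks reaches everyone (king).
Marlins cannot reach Sharks in two steps.
Pumas reaches everyone (king).
Ravens cannot reach Sharks, Marlins in two steps.
Falcons reaches everyone (king).
Herons cannot reach Lions in two steps.
Foxes cannot reach Sharks in two steps.
Lions reaches everyone (king).
Kings: Meteors, Sharks, Pumas, Falcons, Lions — 5.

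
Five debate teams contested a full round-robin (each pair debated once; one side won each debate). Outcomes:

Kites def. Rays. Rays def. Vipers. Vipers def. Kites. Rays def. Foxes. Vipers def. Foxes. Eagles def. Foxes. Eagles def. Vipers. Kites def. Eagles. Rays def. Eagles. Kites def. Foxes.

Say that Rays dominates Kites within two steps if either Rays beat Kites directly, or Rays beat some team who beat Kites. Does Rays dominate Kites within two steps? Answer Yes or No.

Yes

Rays did not beat Kites directly.
Rays beat Eagles, Foxes, Vipers. Of those, Vipers beat Kites.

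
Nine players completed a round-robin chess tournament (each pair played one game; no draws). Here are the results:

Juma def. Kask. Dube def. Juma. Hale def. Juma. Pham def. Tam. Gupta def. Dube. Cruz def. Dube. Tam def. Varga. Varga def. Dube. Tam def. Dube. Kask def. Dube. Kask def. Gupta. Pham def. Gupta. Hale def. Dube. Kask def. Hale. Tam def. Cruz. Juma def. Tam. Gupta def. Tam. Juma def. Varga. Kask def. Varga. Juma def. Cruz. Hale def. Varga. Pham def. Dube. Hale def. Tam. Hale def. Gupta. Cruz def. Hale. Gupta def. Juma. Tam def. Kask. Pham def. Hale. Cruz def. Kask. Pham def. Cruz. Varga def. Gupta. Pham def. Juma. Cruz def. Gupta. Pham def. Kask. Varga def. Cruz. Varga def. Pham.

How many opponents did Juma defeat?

Juma's results: beat Kask, Cruz, Tam, Varga; lost to Dube, Pham, Gupta, Hale.
That is 4 wins.

4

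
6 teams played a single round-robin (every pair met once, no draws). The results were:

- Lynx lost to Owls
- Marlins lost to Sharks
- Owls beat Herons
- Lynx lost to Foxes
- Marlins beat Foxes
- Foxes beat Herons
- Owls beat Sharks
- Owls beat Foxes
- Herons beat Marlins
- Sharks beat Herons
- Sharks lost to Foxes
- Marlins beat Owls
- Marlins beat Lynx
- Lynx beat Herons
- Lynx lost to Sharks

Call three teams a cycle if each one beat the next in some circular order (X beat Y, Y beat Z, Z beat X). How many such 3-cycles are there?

Win totals: Owls 4, Sharks 3, Herons 1, Marlins 3, Lynx 1, Foxes 3.
A team with w wins dominates both others in C(w,2) triples; summing gives 6 + 3 + 0 + 3 + 0 + 3 = 15 transitive triples.
Total triples C(6,3) = 20, so cyclic triples = 20 − 15 = 5.

5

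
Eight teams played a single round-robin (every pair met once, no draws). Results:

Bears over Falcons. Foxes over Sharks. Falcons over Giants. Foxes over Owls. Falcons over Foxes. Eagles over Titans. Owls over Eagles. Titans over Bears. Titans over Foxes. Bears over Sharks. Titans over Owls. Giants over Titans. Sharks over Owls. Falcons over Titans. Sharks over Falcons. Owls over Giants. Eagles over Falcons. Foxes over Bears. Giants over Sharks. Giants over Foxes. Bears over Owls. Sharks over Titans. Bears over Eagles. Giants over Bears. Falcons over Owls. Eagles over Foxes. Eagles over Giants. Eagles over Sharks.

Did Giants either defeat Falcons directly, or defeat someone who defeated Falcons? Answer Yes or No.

Giants did not beat Falcons directly.
Giants beat Titans, Bears, Foxes, Sharks. Of those, Bears beat Falcons.

Yes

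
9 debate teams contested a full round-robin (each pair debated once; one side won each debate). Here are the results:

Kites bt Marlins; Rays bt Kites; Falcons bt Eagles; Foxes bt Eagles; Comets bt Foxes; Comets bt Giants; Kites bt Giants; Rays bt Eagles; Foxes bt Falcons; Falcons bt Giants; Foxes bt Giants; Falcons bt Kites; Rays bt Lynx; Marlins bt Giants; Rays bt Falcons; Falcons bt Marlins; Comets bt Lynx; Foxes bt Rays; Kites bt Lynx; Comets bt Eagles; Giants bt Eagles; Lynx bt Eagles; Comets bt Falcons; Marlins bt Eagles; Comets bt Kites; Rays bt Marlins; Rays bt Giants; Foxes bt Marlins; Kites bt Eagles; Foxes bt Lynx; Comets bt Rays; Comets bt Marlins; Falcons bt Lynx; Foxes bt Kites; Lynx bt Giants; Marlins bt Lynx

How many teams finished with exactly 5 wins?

Win totals: Falcons 5, Kites 4, Foxes 7, Eagles 0, Marlins 3, Rays 6, Giants 1, Comets 8, Lynx 2.
Exactly 5: Falcons — 1 team.

1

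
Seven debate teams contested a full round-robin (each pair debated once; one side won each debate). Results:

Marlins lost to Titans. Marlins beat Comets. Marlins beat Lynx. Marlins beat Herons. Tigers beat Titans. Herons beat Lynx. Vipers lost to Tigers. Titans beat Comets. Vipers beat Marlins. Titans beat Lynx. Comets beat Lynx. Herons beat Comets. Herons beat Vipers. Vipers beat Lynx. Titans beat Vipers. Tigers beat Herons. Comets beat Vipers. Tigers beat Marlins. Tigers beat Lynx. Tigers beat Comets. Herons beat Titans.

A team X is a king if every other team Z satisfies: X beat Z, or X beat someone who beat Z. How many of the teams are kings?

1

Herons cannot reach Tigers in two steps.
Tigers reaches everyone (king).
Lynx cannot reach Herons, Tigers, Titans, Vipers, Comets, Marlins in two steps.
Titans cannot reach Tigers in two steps.
Vipers cannot reach Tigers, Titans in two steps.
Comets cannot reach Herons, Tigers, Titans in two steps.
Marlins cannot reach Tigers in two steps.
Kings: Tigers — 1.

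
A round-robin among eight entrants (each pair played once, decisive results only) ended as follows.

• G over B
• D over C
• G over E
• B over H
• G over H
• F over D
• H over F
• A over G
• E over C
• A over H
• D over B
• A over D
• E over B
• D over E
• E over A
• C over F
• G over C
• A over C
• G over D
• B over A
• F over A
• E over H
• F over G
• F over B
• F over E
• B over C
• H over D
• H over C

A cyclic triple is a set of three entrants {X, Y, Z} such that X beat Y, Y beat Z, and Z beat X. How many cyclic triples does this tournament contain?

Win totals: A 4, B 3, C 1, D 3, E 4, F 5, G 5, H 3.
An entrant with w wins dominates both others in C(w,2) triples; summing gives 6 + 3 + 0 + 3 + 6 + 10 + 10 + 3 = 41 transitive triples.
Total triples C(8,3) = 56, so cyclic triples = 56 − 41 = 15.

15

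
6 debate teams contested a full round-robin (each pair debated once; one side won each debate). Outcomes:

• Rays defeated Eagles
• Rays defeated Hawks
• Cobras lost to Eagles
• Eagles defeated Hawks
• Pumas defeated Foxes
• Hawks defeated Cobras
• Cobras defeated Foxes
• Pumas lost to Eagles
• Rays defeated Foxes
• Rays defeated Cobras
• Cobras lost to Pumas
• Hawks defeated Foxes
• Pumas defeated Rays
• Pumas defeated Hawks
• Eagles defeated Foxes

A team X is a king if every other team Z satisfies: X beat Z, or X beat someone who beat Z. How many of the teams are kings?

3

Hawks cannot reach Pumas, Eagles, Rays in two steps.
Foxes cannot reach Hawks, Cobras, Pumas, Eagles, Rays in two steps.
Cobras cannot reach Hawks, Pumas, Eagles, Rays in two steps.
Pumas reaches everyone (king).
Eagles reaches everyone (king).
Rays reaches everyone (king).
Kings: Pumas, Eagles, Rays — 3.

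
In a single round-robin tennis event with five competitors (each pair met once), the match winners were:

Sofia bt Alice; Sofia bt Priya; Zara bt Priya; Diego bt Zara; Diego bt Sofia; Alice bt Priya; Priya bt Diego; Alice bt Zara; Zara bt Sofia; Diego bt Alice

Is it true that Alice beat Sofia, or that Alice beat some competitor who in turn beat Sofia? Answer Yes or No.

Alice did not beat Sofia directly.
Alice beat Zara, Priya. Of those, Zara beat Sofia.

Yes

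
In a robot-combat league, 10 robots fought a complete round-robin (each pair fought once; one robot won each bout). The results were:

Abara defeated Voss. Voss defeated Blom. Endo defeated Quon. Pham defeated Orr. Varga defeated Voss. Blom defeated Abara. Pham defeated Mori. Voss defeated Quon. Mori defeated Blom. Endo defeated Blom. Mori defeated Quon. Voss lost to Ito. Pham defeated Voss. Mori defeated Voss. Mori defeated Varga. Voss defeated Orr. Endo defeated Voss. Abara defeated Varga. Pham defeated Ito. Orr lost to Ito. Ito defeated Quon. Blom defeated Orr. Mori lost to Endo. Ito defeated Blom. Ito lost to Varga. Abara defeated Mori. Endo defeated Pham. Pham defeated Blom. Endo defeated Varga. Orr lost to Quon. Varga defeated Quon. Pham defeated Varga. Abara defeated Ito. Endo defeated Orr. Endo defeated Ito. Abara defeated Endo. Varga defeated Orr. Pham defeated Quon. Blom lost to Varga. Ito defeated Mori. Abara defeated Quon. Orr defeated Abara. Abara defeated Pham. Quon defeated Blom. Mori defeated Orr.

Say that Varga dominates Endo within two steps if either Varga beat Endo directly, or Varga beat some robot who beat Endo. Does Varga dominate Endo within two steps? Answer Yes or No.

Varga did not beat Endo directly.
Varga beat Quon, Blom, Ito, Orr, Voss, but each of them lost to Endo. No two-step path.

No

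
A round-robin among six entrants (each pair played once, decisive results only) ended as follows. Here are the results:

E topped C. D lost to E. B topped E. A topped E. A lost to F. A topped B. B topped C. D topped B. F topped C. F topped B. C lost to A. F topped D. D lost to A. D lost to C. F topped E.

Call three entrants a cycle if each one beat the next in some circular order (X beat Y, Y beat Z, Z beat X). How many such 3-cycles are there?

Of the C(6,3) = 20 triples, the cyclic ones are: {B, C, D}; {B, D, E}.
That is 2.

2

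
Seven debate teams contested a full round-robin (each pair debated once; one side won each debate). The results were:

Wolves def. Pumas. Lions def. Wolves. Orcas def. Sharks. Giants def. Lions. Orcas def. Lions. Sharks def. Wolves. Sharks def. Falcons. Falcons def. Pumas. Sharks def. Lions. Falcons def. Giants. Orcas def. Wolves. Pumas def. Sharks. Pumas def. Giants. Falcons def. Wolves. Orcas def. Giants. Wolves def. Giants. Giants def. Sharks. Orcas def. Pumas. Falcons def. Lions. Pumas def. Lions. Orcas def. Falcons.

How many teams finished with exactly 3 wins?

2

Win totals: Lions 1, Orcas 6, Giants 2, Falcons 4, Sharks 3, Pumas 3, Wolves 2.
Exactly 3: Sharks, Pumas — 2 teams.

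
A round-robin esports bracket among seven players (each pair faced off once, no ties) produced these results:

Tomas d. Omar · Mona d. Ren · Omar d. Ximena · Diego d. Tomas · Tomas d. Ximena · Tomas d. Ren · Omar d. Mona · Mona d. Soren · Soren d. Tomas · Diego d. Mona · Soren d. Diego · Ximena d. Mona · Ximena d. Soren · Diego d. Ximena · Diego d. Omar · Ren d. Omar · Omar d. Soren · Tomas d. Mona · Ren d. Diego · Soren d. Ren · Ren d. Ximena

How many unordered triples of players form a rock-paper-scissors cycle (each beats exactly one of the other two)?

Win totals: Diego 4, Soren 3, Tomas 4, Ren 3, Mona 2, Omar 3, Ximena 2.
A player with w wins dominates both others in C(w,2) triples; summing gives 6 + 3 + 6 + 3 + 1 + 3 + 1 = 23 transitive triples.
Total triples C(7,3) = 35, so cyclic triples = 35 − 23 = 12.

12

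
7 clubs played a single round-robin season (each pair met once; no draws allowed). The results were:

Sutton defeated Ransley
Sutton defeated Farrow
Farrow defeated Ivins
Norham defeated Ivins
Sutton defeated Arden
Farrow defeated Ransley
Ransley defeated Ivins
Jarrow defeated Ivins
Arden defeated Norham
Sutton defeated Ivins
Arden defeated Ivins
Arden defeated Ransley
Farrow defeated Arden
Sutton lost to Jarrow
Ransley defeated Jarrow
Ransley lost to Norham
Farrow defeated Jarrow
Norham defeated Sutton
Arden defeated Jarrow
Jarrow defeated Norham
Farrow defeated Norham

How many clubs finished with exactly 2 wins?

1

Win totals: Ivins 0, Sutton 4, Jarrow 3, Arden 4, Ransley 2, Norham 3, Farrow 5.
Exactly 2: Ransley — 1 club.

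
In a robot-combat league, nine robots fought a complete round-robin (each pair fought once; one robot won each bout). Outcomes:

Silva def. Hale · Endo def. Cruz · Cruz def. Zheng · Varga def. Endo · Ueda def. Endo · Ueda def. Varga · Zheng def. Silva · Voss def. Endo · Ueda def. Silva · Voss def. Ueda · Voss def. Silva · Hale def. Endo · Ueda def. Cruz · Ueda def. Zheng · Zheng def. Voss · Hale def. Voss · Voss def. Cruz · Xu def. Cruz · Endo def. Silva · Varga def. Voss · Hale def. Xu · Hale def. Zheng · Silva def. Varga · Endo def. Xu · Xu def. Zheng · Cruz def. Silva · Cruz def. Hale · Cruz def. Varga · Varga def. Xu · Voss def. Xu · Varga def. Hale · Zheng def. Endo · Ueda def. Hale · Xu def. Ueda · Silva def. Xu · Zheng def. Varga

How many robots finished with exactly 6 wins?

Win totals: Varga 4, Zheng 4, Xu 3, Cruz 4, Silva 3, Ueda 6, Voss 5, Hale 4, Endo 3.
Exactly 6: Ueda — 1 robot.

1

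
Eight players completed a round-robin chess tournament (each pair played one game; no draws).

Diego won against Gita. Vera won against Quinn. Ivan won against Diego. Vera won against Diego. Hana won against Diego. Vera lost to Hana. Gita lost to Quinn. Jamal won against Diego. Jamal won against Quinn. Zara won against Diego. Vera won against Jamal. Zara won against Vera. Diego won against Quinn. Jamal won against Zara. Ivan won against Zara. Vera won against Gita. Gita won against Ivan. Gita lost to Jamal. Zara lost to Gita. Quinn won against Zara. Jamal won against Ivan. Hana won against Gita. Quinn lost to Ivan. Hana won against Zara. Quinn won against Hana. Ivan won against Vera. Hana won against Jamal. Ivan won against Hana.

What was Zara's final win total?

2

Zara's results: beat Diego, Vera; lost to Quinn, Ivan, Hana, Gita, Jamal.
That is 2 wins.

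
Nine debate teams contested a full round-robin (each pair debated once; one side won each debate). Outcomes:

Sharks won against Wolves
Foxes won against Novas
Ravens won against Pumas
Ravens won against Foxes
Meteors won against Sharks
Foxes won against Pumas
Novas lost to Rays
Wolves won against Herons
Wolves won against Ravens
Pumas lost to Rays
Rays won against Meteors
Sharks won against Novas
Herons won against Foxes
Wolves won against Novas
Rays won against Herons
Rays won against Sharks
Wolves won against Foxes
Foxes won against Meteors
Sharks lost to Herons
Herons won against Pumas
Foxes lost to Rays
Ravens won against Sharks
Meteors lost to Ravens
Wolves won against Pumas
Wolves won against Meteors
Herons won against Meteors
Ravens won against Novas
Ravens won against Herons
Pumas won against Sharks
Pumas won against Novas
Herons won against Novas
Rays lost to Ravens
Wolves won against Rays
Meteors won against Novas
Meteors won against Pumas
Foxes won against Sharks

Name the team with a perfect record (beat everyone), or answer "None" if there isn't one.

Highest win total is Wolves with 7 (out of 8 possible).
Wolves lost to Sharks, so no team went undefeated.

None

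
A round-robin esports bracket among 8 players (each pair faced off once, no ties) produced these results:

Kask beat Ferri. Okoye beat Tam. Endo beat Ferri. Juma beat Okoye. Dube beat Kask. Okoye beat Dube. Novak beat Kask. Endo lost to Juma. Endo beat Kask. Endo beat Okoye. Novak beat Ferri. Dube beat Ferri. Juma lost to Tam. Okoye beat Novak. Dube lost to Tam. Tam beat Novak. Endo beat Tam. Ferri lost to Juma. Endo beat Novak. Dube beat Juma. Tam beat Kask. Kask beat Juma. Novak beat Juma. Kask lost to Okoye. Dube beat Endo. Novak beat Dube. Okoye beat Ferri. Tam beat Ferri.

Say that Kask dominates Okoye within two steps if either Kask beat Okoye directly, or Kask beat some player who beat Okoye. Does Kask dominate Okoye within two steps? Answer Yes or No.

Yes

Kask did not beat Okoye directly.
Kask beat Juma, Ferri. Of those, Juma beat Okoye.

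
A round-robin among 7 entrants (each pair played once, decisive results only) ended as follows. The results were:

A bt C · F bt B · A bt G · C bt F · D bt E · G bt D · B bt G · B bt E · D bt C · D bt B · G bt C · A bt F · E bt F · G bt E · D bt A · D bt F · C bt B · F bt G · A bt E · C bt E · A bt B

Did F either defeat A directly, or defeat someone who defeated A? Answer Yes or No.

F did not beat A directly.
F beat B, G, but each of them lost to A. No two-step path.

No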